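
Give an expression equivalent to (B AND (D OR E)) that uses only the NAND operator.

((B NAND ((D NAND D) NAND (E NAND E))) NAND (B NAND ((D NAND D) NAND (E NAND E))))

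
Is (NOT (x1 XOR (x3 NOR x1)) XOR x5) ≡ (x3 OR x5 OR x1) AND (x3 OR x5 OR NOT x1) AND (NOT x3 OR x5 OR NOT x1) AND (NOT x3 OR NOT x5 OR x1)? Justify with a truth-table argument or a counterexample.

Yes, they are equivalent — the two output columns agree on all 8 assignments:
x3 | x5 | x1 | Expression 1 | Expression 2
------------------------------------------
0 | 0 | 0 | 0 | 0
0 | 0 | 1 | 0 | 0
0 | 1 | 0 | 1 | 1
0 | 1 | 1 | 1 | 1
1 | 0 | 0 | 1 | 1
1 | 0 | 1 | 0 | 0
1 | 1 | 0 | 0 | 0
1 | 1 | 1 | 1 | 1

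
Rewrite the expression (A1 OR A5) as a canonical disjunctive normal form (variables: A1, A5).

(NOT A1 AND A5) OR (A1 AND NOT A5) OR (A1 AND A5)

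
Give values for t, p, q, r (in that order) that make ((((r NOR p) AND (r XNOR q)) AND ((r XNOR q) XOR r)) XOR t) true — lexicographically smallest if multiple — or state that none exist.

t=0, p=0, q=0, r=0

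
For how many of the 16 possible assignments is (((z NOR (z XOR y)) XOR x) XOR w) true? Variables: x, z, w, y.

Satisfying assignments: (0,0,0,0), (0,0,1,1), (0,1,1,0), (0,1,1,1), (1,0,0,1), (1,0,1,0), (1,1,0,0), (1,1,0,1)
Count: 8 out of 16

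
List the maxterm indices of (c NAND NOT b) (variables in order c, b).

ΠM(2) = (NOT c OR b)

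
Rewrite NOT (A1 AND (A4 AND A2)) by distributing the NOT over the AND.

NOT A1 OR NOT (A4 AND A2)
De Morgan's: NOT(AND of terms) = OR of negations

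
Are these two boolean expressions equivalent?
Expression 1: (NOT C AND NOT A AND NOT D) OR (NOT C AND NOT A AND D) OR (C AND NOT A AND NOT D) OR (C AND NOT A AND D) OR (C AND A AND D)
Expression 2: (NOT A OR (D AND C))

Yes, they are equivalent — the two output columns agree on all 8 assignments:
C | A | D | Expression 1 | Expression 2
---------------------------------------
0 | 0 | 0 | 1 | 1
0 | 0 | 1 | 1 | 1
0 | 1 | 0 | 0 | 0
0 | 1 | 1 | 0 | 0
1 | 0 | 0 | 1 | 1
1 | 0 | 1 | 1 | 1
1 | 1 | 0 | 0 | 0
1 | 1 | 1 | 1 | 1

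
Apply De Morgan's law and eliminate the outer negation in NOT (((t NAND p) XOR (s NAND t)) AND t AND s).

NOT ((t NAND p) XOR (s NAND t)) OR NOT t OR NOT s
De Morgan's: NOT(AND of terms) = OR of negations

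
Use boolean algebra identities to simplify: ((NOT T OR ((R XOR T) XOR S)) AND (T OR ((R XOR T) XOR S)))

By distribution ((E OR v) AND (E OR NOT v) = E):
= ((R XOR T) XOR S)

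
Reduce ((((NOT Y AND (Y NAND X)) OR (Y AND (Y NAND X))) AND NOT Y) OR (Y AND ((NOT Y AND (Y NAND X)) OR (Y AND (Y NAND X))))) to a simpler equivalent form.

By distribution ((E AND v) OR (E AND NOT v) = E) then distribution ((E AND v) OR (E AND NOT v) = E):
= (Y NAND X)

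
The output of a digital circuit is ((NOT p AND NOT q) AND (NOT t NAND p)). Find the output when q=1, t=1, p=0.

Substituting: ((NOT 0 AND NOT 1) AND (NOT 1 NAND 0))
= 0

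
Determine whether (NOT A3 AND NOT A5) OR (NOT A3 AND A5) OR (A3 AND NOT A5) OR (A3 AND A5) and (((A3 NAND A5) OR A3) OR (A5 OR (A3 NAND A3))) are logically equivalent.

Yes, they are equivalent — the two output columns agree on all 4 assignments:
A3 | A5 | Expression 1 | Expression 2
-------------------------------------
0 | 0 | 1 | 1
0 | 1 | 1 | 1
1 | 0 | 1 | 1
1 | 1 | 1 | 1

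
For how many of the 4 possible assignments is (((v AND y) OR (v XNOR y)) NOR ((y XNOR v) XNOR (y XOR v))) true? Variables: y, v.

Satisfying assignments: (0,1), (1,0)
Count: 2 out of 4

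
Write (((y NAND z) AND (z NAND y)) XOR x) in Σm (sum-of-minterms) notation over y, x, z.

Σm(0, 1, 4, 7) = (NOT y AND NOT x AND NOT z) OR (NOT y AND NOT x AND z) OR (y AND NOT x AND NOT z) OR (y AND x AND z)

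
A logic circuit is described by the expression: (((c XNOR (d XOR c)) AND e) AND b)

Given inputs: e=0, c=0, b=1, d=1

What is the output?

Substituting: (((0 XNOR (1 XOR 0)) AND 0) AND 1)
= 0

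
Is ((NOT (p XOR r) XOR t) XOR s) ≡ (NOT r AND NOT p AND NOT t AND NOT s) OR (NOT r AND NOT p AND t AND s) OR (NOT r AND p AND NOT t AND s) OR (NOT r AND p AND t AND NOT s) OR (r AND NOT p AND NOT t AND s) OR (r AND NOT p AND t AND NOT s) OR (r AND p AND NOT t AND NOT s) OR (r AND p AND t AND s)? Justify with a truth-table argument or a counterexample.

Yes, they are equivalent — the two output columns agree on all 16 assignments:
r | p | t | s | Expression 1 | Expression 2
-------------------------------------------
0 | 0 | 0 | 0 | 1 | 1
0 | 0 | 0 | 1 | 0 | 0
0 | 0 | 1 | 0 | 0 | 0
0 | 0 | 1 | 1 | 1 | 1
0 | 1 | 0 | 0 | 0 | 0
0 | 1 | 0 | 1 | 1 | 1
0 | 1 | 1 | 0 | 1 | 1
0 | 1 | 1 | 1 | 0 | 0
1 | 0 | 0 | 0 | 0 | 0
1 | 0 | 0 | 1 | 1 | 1
1 | 0 | 1 | 0 | 1 | 1
1 | 0 | 1 | 1 | 0 | 0
1 | 1 | 0 | 0 | 1 | 1
1 | 1 | 0 | 1 | 0 | 0
1 | 1 | 1 | 0 | 0 | 0
1 | 1 | 1 | 1 | 1 | 1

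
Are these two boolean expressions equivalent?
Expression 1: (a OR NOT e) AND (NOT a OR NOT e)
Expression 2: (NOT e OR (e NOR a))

Yes, they are equivalent — the two output columns agree on all 4 assignments:
a | e | Expression 1 | Expression 2
-----------------------------------
0 | 0 | 1 | 1
0 | 1 | 0 | 0
1 | 0 | 1 | 1
1 | 1 | 0 | 0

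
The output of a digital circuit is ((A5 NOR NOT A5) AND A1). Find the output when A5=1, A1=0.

Substituting: ((1 NOR NOT 1) AND 0)
= 0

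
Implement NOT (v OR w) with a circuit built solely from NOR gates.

(((v NOR w) NOR (v NOR w)) NOR ((v NOR w) NOR (v NOR w)))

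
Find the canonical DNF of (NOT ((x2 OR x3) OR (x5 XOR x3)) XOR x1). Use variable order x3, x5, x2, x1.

(NOT x3 AND NOT x5 AND NOT x2 AND NOT x1) OR (NOT x3 AND NOT x5 AND x2 AND x1) OR (NOT x3 AND x5 AND NOT x2 AND x1) OR (NOT x3 AND x5 AND x2 AND x1) OR (x3 AND NOT x5 AND NOT x2 AND x1) OR (x3 AND NOT x5 AND x2 AND x1) OR (x3 AND x5 AND NOT x2 AND x1) OR (x3 AND x5 AND x2 AND x1)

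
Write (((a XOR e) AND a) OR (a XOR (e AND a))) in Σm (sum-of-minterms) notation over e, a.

Σm(1) = (NOT e AND a)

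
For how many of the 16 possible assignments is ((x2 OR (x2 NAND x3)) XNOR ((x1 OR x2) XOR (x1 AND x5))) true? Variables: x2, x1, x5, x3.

Satisfying assignments: (0,1,0,0), (0,1,0,1), (1,0,0,0), (1,0,0,1), (1,0,1,0), (1,0,1,1), (1,1,0,0), (1,1,0,1)
Count: 8 out of 16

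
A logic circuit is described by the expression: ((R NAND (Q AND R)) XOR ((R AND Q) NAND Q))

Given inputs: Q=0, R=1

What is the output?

Substituting: ((1 NAND (0 AND 1)) XOR ((1 AND 0) NAND 0))
= 0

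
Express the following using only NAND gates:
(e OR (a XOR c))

((e NAND e) NAND (((a NAND (a NAND c)) NAND (c NAND (a NAND c))) NAND ((a NAND (a NAND c)) NAND (c NAND (a NAND c)))))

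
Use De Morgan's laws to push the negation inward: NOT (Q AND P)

NOT Q OR NOT P
De Morgan's: NOT(AND of terms) = OR of negations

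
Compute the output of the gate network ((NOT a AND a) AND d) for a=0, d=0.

Substituting: ((NOT 0 AND 0) AND 0)
= 0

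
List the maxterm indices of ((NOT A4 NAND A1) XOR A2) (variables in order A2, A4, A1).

ΠM(1, 4, 6, 7) = (A2 OR A4 OR NOT A1) AND (NOT A2 OR A4 OR A1) AND (NOT A2 OR NOT A4 OR A1) AND (NOT A2 OR NOT A4 OR NOT A1)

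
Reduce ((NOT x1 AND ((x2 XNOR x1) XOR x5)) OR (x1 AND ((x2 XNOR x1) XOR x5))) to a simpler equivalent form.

By distribution ((E AND v) OR (E AND NOT v) = E):
= ((x2 XNOR x1) XOR x5)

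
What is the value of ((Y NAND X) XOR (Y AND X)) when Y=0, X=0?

Substituting: ((0 NAND 0) XOR (0 AND 0))
= 1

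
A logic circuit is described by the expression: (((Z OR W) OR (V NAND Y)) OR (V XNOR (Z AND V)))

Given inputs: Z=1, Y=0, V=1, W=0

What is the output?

Substituting: (((1 OR 0) OR (1 NAND 0)) OR (1 XNOR (1 AND 1)))
= 1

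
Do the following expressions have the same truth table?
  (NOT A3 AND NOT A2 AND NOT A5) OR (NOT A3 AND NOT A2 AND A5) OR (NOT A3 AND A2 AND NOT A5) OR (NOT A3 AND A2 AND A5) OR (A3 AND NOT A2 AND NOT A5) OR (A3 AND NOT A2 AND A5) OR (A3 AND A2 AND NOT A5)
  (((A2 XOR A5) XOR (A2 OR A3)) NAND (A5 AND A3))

Yes, they are equivalent — the two output columns agree on all 8 assignments:
A3 | A2 | A5 | Expression 1 | Expression 2
------------------------------------------
0 | 0 | 0 | 1 | 1
0 | 0 | 1 | 1 | 1
0 | 1 | 0 | 1 | 1
0 | 1 | 1 | 1 | 1
1 | 0 | 0 | 1 | 1
1 | 0 | 1 | 1 | 1
1 | 1 | 0 | 1 | 1
1 | 1 | 1 | 0 | 0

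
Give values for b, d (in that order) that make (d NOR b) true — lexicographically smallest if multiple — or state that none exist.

b=0, d=0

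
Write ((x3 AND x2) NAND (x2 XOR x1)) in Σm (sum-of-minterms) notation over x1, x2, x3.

Σm(0, 1, 2, 4, 5, 6, 7) = (NOT x1 AND NOT x2 AND NOT x3) OR (NOT x1 AND NOT x2 AND x3) OR (NOT x1 AND x2 AND NOT x3) OR (x1 AND NOT x2 AND NOT x3) OR (x1 AND NOT x2 AND x3) OR (x1 AND x2 AND NOT x3) OR (x1 AND x2 AND x3)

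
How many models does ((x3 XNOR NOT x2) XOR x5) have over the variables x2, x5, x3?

Satisfying assignments: (0,0,1), (0,1,0), (1,0,0), (1,1,1)
Count: 4 out of 8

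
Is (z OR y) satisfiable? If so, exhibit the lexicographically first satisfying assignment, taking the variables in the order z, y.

z=0, y=1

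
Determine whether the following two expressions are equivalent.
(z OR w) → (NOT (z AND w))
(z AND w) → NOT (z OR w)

Yes, Contrapositive is always equivalent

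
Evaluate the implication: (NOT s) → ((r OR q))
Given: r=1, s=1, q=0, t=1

Antecedent (NOT s) = 0; consequent ((r OR q)) = 1.
0 → 1 = 1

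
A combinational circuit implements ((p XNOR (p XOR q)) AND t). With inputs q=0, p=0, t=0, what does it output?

Substituting: ((0 XNOR (0 XOR 0)) AND 0)
= 0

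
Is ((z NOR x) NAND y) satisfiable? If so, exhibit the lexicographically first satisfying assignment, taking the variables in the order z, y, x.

z=0, y=0, x=0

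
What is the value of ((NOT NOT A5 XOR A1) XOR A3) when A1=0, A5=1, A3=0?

Substituting: ((NOT NOT 1 XOR 0) XOR 0)
= 1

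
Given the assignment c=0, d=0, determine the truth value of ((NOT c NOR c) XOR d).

Substituting: ((NOT 0 NOR 0) XOR 0)
= 0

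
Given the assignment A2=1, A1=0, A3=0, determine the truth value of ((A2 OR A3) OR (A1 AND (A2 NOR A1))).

Substituting: ((1 OR 0) OR (0 AND (1 NOR 0)))
= 1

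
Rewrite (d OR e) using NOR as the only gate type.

((d NOR e) NOR (d NOR e))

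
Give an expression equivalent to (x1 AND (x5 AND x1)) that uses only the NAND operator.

((x1 NAND ((x5 NAND x1) NAND (x5 NAND x1))) NAND (x1 NAND ((x5 NAND x1) NAND (x5 NAND x1))))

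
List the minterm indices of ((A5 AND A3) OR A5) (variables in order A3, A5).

Σm(1, 3) = (NOT A3 AND A5) OR (A3 AND A5)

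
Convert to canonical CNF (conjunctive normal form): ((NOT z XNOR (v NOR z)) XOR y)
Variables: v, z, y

(v OR z OR NOT y) AND (v OR NOT z OR NOT y) AND (NOT v OR z OR y) AND (NOT v OR NOT z OR NOT y)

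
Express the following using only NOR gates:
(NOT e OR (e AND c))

(((e NOR e) NOR ((e NOR e) NOR (c NOR c))) NOR ((e NOR e) NOR ((e NOR e) NOR (c NOR c))))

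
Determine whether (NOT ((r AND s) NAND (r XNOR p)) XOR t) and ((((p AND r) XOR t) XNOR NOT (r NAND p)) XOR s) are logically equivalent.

No. Counterexample: with p=0, s=0, t=0, r=0, Expression 1 = 0 but Expression 2 = 1.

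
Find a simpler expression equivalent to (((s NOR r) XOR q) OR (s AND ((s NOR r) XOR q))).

By absorption (E OR (E AND v) = E):
= ((s NOR r) XOR q)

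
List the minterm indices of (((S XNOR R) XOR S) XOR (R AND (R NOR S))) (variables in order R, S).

Σm(0, 1) = (NOT R AND NOT S) OR (NOT R AND S)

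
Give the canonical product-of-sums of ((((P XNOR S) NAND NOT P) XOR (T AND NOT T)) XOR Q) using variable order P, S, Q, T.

ΠM(0, 1, 6, 7, 10, 11, 14, 15) = (P OR S OR Q OR T) AND (P OR S OR Q OR NOT T) AND (P OR NOT S OR NOT Q OR T) AND (P OR NOT S OR NOT Q OR NOT T) AND (NOT P OR S OR NOT Q OR T) AND (NOT P OR S OR NOT Q OR NOT T) AND (NOT P OR NOT S OR NOT Q OR T) AND (NOT P OR NOT S OR NOT Q OR NOT T)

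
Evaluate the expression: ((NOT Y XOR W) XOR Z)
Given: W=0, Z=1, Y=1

Substituting: ((NOT 1 XOR 0) XOR 1)
= 1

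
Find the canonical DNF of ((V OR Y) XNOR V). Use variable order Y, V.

(NOT Y AND NOT V) OR (NOT Y AND V) OR (Y AND V)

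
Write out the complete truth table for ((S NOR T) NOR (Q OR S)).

Q | S | T | Output
------------------
0 | 0 | 0 | 0
0 | 0 | 1 | 1
0 | 1 | 0 | 0
0 | 1 | 1 | 0
1 | 0 | 0 | 0
1 | 0 | 1 | 0
1 | 1 | 0 | 0
1 | 1 | 1 | 0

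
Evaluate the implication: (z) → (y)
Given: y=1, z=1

Antecedent (z) = 1; consequent (y) = 1.
1 → 1 = 1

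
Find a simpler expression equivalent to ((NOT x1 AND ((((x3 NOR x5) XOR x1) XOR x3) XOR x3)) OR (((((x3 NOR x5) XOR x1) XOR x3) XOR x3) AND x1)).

By distribution ((E AND v) OR (E AND NOT v) = E) then XOR self-cancellation ((E XOR v) XOR v = E):
= ((x3 NOR x5) XOR x1)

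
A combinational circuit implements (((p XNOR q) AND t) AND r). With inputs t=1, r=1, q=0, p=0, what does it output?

Substituting: (((0 XNOR 0) AND 1) AND 1)
= 1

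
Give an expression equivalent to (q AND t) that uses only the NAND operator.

((q NAND t) NAND (q NAND t))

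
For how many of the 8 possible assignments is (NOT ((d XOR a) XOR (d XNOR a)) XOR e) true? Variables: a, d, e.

Satisfying assignments: (0,0,1), (0,1,1), (1,0,1), (1,1,1)
Count: 4 out of 8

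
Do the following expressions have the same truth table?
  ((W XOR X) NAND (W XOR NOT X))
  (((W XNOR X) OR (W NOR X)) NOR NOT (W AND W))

No. Counterexample: with W=0, X=0, Expression 1 = 1 but Expression 2 = 0.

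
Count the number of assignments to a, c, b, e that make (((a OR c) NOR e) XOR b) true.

Satisfying assignments: (0,0,0,0), (0,0,1,1), (0,1,1,0), (0,1,1,1), (1,0,1,0), (1,0,1,1), (1,1,1,0), (1,1,1,1)
Count: 8 out of 16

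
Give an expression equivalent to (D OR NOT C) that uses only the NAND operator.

((D NAND D) NAND ((C NAND C) NAND (C NAND C)))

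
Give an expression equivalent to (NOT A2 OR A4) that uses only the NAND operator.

(((A2 NAND A2) NAND (A2 NAND A2)) NAND (A4 NAND A4))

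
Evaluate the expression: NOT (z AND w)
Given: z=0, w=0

Substituting: NOT (0 AND 0)
= 1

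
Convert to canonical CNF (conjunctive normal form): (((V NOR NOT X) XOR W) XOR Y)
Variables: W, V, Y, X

(W OR V OR Y OR X) AND (W OR V OR NOT Y OR NOT X) AND (W OR NOT V OR Y OR X) AND (W OR NOT V OR Y OR NOT X) AND (NOT W OR V OR Y OR NOT X) AND (NOT W OR V OR NOT Y OR X) AND (NOT W OR NOT V OR NOT Y OR X) AND (NOT W OR NOT V OR NOT Y OR NOT X)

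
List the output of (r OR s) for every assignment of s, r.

s | r | Output
--------------
0 | 0 | 0
0 | 1 | 1
1 | 0 | 1
1 | 1 | 1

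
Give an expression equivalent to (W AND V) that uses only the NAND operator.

((W NAND V) NAND (W NAND V))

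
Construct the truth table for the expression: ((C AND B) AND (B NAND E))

E | B | C | Output
------------------
0 | 0 | 0 | 0
0 | 0 | 1 | 0
0 | 1 | 0 | 0
0 | 1 | 1 | 1
1 | 0 | 0 | 0
1 | 0 | 1 | 0
1 | 1 | 0 | 0
1 | 1 | 1 | 0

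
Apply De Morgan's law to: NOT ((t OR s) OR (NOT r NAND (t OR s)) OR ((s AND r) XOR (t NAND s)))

NOT (t OR s) AND NOT (NOT r NAND (t OR s)) AND NOT ((s AND r) XOR (t NAND s))
De Morgan's: NOT(OR of terms) = AND of negations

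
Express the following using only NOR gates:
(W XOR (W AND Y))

((((W NOR ((W NOR W) NOR (Y NOR Y))) NOR (W NOR ((W NOR W) NOR (Y NOR Y)))) NOR ((W NOR ((W NOR W) NOR (Y NOR Y))) NOR (W NOR ((W NOR W) NOR (Y NOR Y))))) NOR ((((W NOR W) NOR (((W NOR W) NOR (Y NOR Y)) NOR ((W NOR W) NOR (Y NOR Y)))) NOR ((W NOR W) NOR (((W NOR W) NOR (Y NOR Y)) NOR ((W NOR W) NOR (Y NOR Y))))) NOR (((W NOR W) NOR (((W NOR W) NOR (Y NOR Y)) NOR ((W NOR W) NOR (Y NOR Y)))) NOR ((W NOR W) NOR (((W NOR W) NOR (Y NOR Y)) NOR ((W NOR W) NOR (Y NOR Y)))))))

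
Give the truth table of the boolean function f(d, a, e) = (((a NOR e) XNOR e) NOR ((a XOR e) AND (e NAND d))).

d | a | e | Output
------------------
0 | 0 | 0 | 1
0 | 0 | 1 | 0
0 | 1 | 0 | 0
0 | 1 | 1 | 1
1 | 0 | 0 | 1
1 | 0 | 1 | 1
1 | 1 | 0 | 0
1 | 1 | 1 | 1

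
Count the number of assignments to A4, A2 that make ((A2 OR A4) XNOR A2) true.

Satisfying assignments: (0,0), (0,1), (1,1)
Count: 3 out of 4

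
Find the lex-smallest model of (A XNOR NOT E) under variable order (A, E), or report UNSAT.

A=0, E=1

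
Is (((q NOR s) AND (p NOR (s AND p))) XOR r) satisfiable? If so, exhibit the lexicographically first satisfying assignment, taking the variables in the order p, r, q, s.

p=0, r=0, q=0, s=0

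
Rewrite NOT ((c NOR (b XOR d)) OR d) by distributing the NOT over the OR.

NOT (c NOR (b XOR d)) AND NOT d
De Morgan's: NOT(OR of terms) = AND of negations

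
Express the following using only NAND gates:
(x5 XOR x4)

((x5 NAND (x5 NAND x4)) NAND (x4 NAND (x5 NAND x4)))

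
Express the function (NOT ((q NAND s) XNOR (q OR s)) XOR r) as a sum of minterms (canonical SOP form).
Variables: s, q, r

Σm(0, 3, 5, 6) = (NOT s AND NOT q AND NOT r) OR (NOT s AND q AND r) OR (s AND NOT q AND r) OR (s AND q AND NOT r)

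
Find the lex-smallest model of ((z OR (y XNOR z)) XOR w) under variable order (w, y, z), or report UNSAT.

w=0, y=0, z=0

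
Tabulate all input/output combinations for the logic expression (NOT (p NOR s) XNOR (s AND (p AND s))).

s | p | Output
--------------
0 | 0 | 1
0 | 1 | 0
1 | 0 | 0
1 | 1 | 1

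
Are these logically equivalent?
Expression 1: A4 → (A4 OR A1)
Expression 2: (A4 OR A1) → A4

No, Converse is not equivalent to original (counterexample: A1=1, A4=0, A3=0)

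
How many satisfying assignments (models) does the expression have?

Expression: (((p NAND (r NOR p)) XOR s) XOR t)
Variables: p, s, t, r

Satisfying assignments: (0,0,0,0), (0,0,0,1), (0,1,1,0), (0,1,1,1), (1,0,0,0), (1,0,0,1), (1,1,1,0), (1,1,1,1)
Count: 8 out of 16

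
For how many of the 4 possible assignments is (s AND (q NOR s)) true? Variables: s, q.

No assignment satisfies the expression.
Count: 0 out of 4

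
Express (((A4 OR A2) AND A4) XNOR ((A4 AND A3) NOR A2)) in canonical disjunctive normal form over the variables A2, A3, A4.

(NOT A2 AND NOT A3 AND A4) OR (A2 AND NOT A3 AND NOT A4) OR (A2 AND A3 AND NOT A4)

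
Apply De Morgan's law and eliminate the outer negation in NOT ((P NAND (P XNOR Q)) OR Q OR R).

NOT (P NAND (P XNOR Q)) AND NOT Q AND NOT R
De Morgan's: NOT(OR of terms) = AND of negations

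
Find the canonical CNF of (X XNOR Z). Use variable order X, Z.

(X OR NOT Z) AND (NOT X OR Z)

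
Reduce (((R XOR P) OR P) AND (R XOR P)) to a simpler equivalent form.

By absorption (E AND (E OR v) = E):
= (R XOR P)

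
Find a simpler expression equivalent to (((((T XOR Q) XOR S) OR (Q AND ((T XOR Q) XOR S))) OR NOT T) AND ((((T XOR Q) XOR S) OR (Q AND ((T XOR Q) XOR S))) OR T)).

By distribution ((E OR v) AND (E OR NOT v) = E) then absorption (E OR (E AND v) = E):
= ((T XOR Q) XOR S)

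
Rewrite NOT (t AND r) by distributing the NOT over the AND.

NOT t OR NOT r
De Morgan's: NOT(AND of terms) = OR of negations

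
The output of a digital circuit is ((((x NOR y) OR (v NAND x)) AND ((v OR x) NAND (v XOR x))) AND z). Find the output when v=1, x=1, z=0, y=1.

Substituting: ((((1 NOR 1) OR (1 NAND 1)) AND ((1 OR 1) NAND (1 XOR 1))) AND 0)
= 0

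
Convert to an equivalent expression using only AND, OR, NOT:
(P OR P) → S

NOT (P OR P) OR S
(Implication elimination: A → B = NOT A OR B)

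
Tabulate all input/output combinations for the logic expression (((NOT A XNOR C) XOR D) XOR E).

D | E | A | C | Output
----------------------
0 | 0 | 0 | 0 | 0
0 | 0 | 0 | 1 | 1
0 | 0 | 1 | 0 | 1
0 | 0 | 1 | 1 | 0
0 | 1 | 0 | 0 | 1
0 | 1 | 0 | 1 | 0
0 | 1 | 1 | 0 | 0
0 | 1 | 1 | 1 | 1
1 | 0 | 0 | 0 | 1
1 | 0 | 0 | 1 | 0
1 | 0 | 1 | 0 | 0
1 | 0 | 1 | 1 | 1
1 | 1 | 0 | 0 | 0
1 | 1 | 0 | 1 | 1
1 | 1 | 1 | 0 | 1
1 | 1 | 1 | 1 | 0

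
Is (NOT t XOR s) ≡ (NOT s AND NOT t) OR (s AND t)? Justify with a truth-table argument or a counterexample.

Yes, they are equivalent — the two output columns agree on all 4 assignments:
s | t | Expression 1 | Expression 2
-----------------------------------
0 | 0 | 1 | 1
0 | 1 | 0 | 0
1 | 0 | 0 | 0
1 | 1 | 1 | 1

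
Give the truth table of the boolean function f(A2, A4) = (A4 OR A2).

A2 | A4 | Output
----------------
0 | 0 | 0
0 | 1 | 1
1 | 0 | 1
1 | 1 | 1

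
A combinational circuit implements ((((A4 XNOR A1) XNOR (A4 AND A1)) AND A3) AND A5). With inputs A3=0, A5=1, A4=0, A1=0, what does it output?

Substituting: ((((0 XNOR 0) XNOR (0 AND 0)) AND 0) AND 1)
= 0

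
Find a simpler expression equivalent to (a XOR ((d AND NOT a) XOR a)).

By XOR self-cancellation ((E XOR v) XOR v = E):
= (d AND NOT a)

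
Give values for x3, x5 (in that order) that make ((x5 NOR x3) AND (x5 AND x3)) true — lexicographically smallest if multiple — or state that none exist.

UNSATISFIABLE - no assignment makes this expression true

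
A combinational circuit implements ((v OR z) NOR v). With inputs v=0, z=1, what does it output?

Substituting: ((0 OR 1) NOR 0)
= 0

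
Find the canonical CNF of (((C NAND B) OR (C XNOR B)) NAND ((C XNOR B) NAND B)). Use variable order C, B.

(C OR B) AND (C OR NOT B) AND (NOT C OR B)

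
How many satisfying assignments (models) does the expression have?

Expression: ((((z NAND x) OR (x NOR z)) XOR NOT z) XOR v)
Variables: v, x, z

Satisfying assignments: (0,0,1), (1,0,0), (1,1,0), (1,1,1)
Count: 4 out of 8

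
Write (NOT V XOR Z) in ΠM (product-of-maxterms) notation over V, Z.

ΠM(1, 2) = (V OR NOT Z) AND (NOT V OR Z)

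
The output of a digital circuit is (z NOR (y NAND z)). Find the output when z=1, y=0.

Substituting: (1 NOR (0 NAND 1))
= 0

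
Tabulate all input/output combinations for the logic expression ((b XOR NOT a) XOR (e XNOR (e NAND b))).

a | b | e | Output
------------------
0 | 0 | 0 | 1
0 | 0 | 1 | 0
0 | 1 | 0 | 0
0 | 1 | 1 | 0
1 | 0 | 0 | 0
1 | 0 | 1 | 1
1 | 1 | 0 | 1
1 | 1 | 1 | 1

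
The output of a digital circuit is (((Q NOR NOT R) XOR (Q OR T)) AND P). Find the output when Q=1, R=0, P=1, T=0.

Substituting: (((1 NOR NOT 0) XOR (1 OR 0)) AND 1)
= 1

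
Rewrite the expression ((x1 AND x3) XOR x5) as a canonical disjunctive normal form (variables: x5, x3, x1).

(NOT x5 AND x3 AND x1) OR (x5 AND NOT x3 AND NOT x1) OR (x5 AND NOT x3 AND x1) OR (x5 AND x3 AND NOT x1)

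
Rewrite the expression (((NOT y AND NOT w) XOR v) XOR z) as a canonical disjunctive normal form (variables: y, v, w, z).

(NOT y AND NOT v AND NOT w AND NOT z) OR (NOT y AND NOT v AND w AND z) OR (NOT y AND v AND NOT w AND z) OR (NOT y AND v AND w AND NOT z) OR (y AND NOT v AND NOT w AND z) OR (y AND NOT v AND w AND z) OR (y AND v AND NOT w AND NOT z) OR (y AND v AND w AND NOT z)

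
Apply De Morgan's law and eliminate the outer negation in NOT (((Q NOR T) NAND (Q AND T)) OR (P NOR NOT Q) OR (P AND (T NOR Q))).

NOT ((Q NOR T) NAND (Q AND T)) AND NOT (P NOR NOT Q) AND NOT (P AND (T NOR Q))
De Morgan's: NOT(OR of terms) = AND of negations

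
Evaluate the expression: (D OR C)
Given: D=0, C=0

Substituting: (0 OR 0)
= 0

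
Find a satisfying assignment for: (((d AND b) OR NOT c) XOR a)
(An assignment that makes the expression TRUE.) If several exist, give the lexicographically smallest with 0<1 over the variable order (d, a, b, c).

d=0, a=0, b=0, c=0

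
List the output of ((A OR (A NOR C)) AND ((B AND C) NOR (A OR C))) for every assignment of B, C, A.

B | C | A | Output
------------------
0 | 0 | 0 | 1
0 | 0 | 1 | 0
0 | 1 | 0 | 0
0 | 1 | 1 | 0
1 | 0 | 0 | 1
1 | 0 | 1 | 0
1 | 1 | 0 | 0
1 | 1 | 1 | 0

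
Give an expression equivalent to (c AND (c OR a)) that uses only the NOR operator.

((c NOR c) NOR (((c NOR a) NOR (c NOR a)) NOR ((c NOR a) NOR (c NOR a))))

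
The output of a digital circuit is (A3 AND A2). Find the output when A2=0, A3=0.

Substituting: (0 AND 0)
= 0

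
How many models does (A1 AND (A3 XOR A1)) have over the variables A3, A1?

Satisfying assignments: (0,1)
Count: 1 out of 4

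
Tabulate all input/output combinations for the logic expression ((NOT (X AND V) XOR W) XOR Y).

W | X | V | Y | Output
----------------------
0 | 0 | 0 | 0 | 1
0 | 0 | 0 | 1 | 0
0 | 0 | 1 | 0 | 1
0 | 0 | 1 | 1 | 0
0 | 1 | 0 | 0 | 1
0 | 1 | 0 | 1 | 0
0 | 1 | 1 | 0 | 0
0 | 1 | 1 | 1 | 1
1 | 0 | 0 | 0 | 0
1 | 0 | 0 | 1 | 1
1 | 0 | 1 | 0 | 0
1 | 0 | 1 | 1 | 1
1 | 1 | 0 | 0 | 0
1 | 1 | 0 | 1 | 1
1 | 1 | 1 | 0 | 1
1 | 1 | 1 | 1 | 0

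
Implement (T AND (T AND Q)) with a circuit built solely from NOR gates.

((T NOR T) NOR (((T NOR T) NOR (Q NOR Q)) NOR ((T NOR T) NOR (Q NOR Q))))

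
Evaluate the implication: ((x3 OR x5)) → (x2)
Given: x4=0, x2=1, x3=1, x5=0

Antecedent ((x3 OR x5)) = 1; consequent (x2) = 1.
1 → 1 = 1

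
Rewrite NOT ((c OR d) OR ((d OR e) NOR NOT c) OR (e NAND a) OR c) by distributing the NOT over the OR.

NOT (c OR d) AND NOT ((d OR e) NOR NOT c) AND NOT (e NAND a) AND NOT c
De Morgan's: NOT(OR of terms) = AND of negations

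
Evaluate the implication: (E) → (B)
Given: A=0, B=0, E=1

Antecedent (E) = 1; consequent (B) = 0.
1 → 0 = 0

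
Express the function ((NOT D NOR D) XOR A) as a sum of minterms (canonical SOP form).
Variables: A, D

Σm(2, 3) = (A AND NOT D) OR (A AND D)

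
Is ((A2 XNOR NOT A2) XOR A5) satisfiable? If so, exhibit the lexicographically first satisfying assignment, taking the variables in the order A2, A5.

A2=0, A5=1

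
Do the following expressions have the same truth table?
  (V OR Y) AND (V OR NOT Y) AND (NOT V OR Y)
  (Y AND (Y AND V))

Yes, they are equivalent — the two output columns agree on all 4 assignments:
V | Y | Expression 1 | Expression 2
-----------------------------------
0 | 0 | 0 | 0
0 | 1 | 0 | 0
1 | 0 | 0 | 0
1 | 1 | 1 | 1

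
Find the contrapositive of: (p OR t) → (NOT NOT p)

Contrapositive: NOT p → NOT (p OR t)
Note: A statement and its contrapositive are logically equivalent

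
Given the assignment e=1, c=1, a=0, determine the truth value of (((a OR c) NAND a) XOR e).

Substituting: (((0 OR 1) NAND 0) XOR 1)
= 0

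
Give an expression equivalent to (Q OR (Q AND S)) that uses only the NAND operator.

((Q NAND Q) NAND (((Q NAND S) NAND (Q NAND S)) NAND ((Q NAND S) NAND (Q NAND S))))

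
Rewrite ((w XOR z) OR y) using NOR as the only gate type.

((((((w NOR z) NOR (w NOR z)) NOR ((w NOR z) NOR (w NOR z))) NOR ((((w NOR w) NOR (z NOR z)) NOR ((w NOR w) NOR (z NOR z))) NOR (((w NOR w) NOR (z NOR z)) NOR ((w NOR w) NOR (z NOR z))))) NOR y) NOR (((((w NOR z) NOR (w NOR z)) NOR ((w NOR z) NOR (w NOR z))) NOR ((((w NOR w) NOR (z NOR z)) NOR ((w NOR w) NOR (z NOR z))) NOR (((w NOR w) NOR (z NOR z)) NOR ((w NOR w) NOR (z NOR z))))) NOR y))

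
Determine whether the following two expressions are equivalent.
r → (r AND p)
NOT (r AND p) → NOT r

Yes, Contrapositive is always equivalent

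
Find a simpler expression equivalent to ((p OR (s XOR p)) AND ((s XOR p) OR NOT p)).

By distribution ((E OR v) AND (E OR NOT v) = E):
= (s XOR p)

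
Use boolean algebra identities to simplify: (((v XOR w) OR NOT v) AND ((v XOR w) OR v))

By distribution ((E OR v) AND (E OR NOT v) = E):
= (v XOR w)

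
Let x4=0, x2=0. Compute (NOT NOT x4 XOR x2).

Substituting: (NOT NOT 0 XOR 0)
= 0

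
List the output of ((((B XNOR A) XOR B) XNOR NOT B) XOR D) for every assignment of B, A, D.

B | A | D | Output
------------------
0 | 0 | 0 | 1
0 | 0 | 1 | 0
0 | 1 | 0 | 0
0 | 1 | 1 | 1
1 | 0 | 0 | 0
1 | 0 | 1 | 1
1 | 1 | 0 | 1
1 | 1 | 1 | 0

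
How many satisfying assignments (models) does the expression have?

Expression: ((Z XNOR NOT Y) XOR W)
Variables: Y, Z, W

Satisfying assignments: (0,0,1), (0,1,0), (1,0,0), (1,1,1)
Count: 4 out of 8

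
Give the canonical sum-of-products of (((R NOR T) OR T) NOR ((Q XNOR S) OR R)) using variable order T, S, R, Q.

Σm() = FALSE (no minterms)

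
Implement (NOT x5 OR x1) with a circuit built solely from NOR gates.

(((x5 NOR x5) NOR x1) NOR ((x5 NOR x5) NOR x1))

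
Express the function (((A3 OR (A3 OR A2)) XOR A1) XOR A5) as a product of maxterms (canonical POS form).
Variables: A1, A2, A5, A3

ΠM(0, 3, 6, 7, 9, 10, 12, 13) = (A1 OR A2 OR A5 OR A3) AND (A1 OR A2 OR NOT A5 OR NOT A3) AND (A1 OR NOT A2 OR NOT A5 OR A3) AND (A1 OR NOT A2 OR NOT A5 OR NOT A3) AND (NOT A1 OR A2 OR A5 OR NOT A3) AND (NOT A1 OR A2 OR NOT A5 OR A3) AND (NOT A1 OR NOT A2 OR A5 OR A3) AND (NOT A1 OR NOT A2 OR A5 OR NOT A3)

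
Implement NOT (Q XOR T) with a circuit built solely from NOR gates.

(((((Q NOR T) NOR (Q NOR T)) NOR ((Q NOR T) NOR (Q NOR T))) NOR ((((Q NOR Q) NOR (T NOR T)) NOR ((Q NOR Q) NOR (T NOR T))) NOR (((Q NOR Q) NOR (T NOR T)) NOR ((Q NOR Q) NOR (T NOR T))))) NOR ((((Q NOR T) NOR (Q NOR T)) NOR ((Q NOR T) NOR (Q NOR T))) NOR ((((Q NOR Q) NOR (T NOR T)) NOR ((Q NOR Q) NOR (T NOR T))) NOR (((Q NOR Q) NOR (T NOR T)) NOR ((Q NOR Q) NOR (T NOR T))))))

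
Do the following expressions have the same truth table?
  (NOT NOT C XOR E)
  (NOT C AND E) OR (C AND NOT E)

Yes, they are equivalent — the two output columns agree on all 4 assignments:
C | E | Expression 1 | Expression 2
-----------------------------------
0 | 0 | 0 | 0
0 | 1 | 1 | 1
1 | 0 | 1 | 1
1 | 1 | 0 | 0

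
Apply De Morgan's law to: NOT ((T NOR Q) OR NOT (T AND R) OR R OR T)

NOT (T NOR Q) AND (T AND R) AND NOT R AND NOT T
De Morgan's: NOT(OR of terms) = AND of negations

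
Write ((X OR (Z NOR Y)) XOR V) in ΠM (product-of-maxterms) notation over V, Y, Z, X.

ΠM(2, 4, 6, 8, 9, 11, 13, 15) = (V OR Y OR NOT Z OR X) AND (V OR NOT Y OR Z OR X) AND (V OR NOT Y OR NOT Z OR X) AND (NOT V OR Y OR Z OR X) AND (NOT V OR Y OR Z OR NOT X) AND (NOT V OR Y OR NOT Z OR NOT X) AND (NOT V OR NOT Y OR Z OR NOT X) AND (NOT V OR NOT Y OR NOT Z OR NOT X)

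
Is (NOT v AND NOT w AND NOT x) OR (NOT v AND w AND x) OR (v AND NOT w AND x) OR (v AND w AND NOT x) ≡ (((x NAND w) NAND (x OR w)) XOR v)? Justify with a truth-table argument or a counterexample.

Yes, they are equivalent — the two output columns agree on all 8 assignments:
v | w | x | Expression 1 | Expression 2
---------------------------------------
0 | 0 | 0 | 1 | 1
0 | 0 | 1 | 0 | 0
0 | 1 | 0 | 0 | 0
0 | 1 | 1 | 1 | 1
1 | 0 | 0 | 0 | 0
1 | 0 | 1 | 1 | 1
1 | 1 | 0 | 1 | 1
1 | 1 | 1 | 0 | 0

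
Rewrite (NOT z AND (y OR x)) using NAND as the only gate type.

(((z NAND z) NAND ((y NAND y) NAND (x NAND x))) NAND ((z NAND z) NAND ((y NAND y) NAND (x NAND x))))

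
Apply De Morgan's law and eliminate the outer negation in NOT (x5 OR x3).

NOT x5 AND NOT x3
De Morgan's: NOT(OR of terms) = AND of negations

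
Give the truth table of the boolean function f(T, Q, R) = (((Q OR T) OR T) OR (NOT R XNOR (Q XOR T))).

T | Q | R | Output
------------------
0 | 0 | 0 | 0
0 | 0 | 1 | 1
0 | 1 | 0 | 1
0 | 1 | 1 | 1
1 | 0 | 0 | 1
1 | 0 | 1 | 1
1 | 1 | 0 | 1
1 | 1 | 1 | 1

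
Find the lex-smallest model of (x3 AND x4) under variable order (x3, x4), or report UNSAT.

x3=1, x4=1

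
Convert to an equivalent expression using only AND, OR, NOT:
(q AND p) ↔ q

((q AND p) AND q) OR (NOT (q AND p) AND NOT q)
(Biconditional = both true or both false)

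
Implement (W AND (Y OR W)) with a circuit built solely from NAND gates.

((W NAND ((Y NAND Y) NAND (W NAND W))) NAND (W NAND ((Y NAND Y) NAND (W NAND W))))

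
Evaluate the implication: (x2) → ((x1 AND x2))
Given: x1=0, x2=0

Antecedent (x2) = 0; consequent ((x1 AND x2)) = 0.
0 → 0 = 1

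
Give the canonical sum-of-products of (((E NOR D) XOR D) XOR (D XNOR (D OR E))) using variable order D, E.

Σm() = FALSE (no minterms)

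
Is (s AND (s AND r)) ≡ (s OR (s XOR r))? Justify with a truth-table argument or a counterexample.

No. Counterexample: with r=0, s=1, Expression 1 = 0 but Expression 2 = 1.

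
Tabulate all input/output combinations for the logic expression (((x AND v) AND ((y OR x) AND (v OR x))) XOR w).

w | y | x | v | Output
----------------------
0 | 0 | 0 | 0 | 0
0 | 0 | 0 | 1 | 0
0 | 0 | 1 | 0 | 0
0 | 0 | 1 | 1 | 1
0 | 1 | 0 | 0 | 0
0 | 1 | 0 | 1 | 0
0 | 1 | 1 | 0 | 0
0 | 1 | 1 | 1 | 1
1 | 0 | 0 | 0 | 1
1 | 0 | 0 | 1 | 1
1 | 0 | 1 | 0 | 1
1 | 0 | 1 | 1 | 0
1 | 1 | 0 | 0 | 1
1 | 1 | 0 | 1 | 1
1 | 1 | 1 | 0 | 1
1 | 1 | 1 | 1 | 0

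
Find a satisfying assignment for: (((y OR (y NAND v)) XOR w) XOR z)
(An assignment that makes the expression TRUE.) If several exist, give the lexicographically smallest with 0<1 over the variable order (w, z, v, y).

w=0, z=0, v=0, y=0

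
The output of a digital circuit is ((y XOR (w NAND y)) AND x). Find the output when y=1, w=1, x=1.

Substituting: ((1 XOR (1 NAND 1)) AND 1)
= 1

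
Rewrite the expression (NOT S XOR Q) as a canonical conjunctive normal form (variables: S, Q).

(S OR NOT Q) AND (NOT S OR Q)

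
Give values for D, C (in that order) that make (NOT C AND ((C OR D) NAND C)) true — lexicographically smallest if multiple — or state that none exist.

D=0, C=0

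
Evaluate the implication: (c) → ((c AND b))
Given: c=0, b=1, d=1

Antecedent (c) = 0; consequent ((c AND b)) = 0.
0 → 0 = 1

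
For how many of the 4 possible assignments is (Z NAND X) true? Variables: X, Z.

Satisfying assignments: (0,0), (0,1), (1,0)
Count: 3 out of 4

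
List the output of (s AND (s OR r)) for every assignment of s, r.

s | r | Output
--------------
0 | 0 | 0
0 | 1 | 0
1 | 0 | 1
1 | 1 | 1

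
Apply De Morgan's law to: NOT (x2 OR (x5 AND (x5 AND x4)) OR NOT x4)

NOT x2 AND NOT (x5 AND (x5 AND x4)) AND x4
De Morgan's: NOT(OR of terms) = AND of negations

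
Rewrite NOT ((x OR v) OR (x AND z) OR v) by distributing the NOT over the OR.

NOT (x OR v) AND NOT (x AND z) AND NOT v
De Morgan's: NOT(OR of terms) = AND of negations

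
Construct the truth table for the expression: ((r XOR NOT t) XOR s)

t | s | r | Output
------------------
0 | 0 | 0 | 1
0 | 0 | 1 | 0
0 | 1 | 0 | 0
0 | 1 | 1 | 1
1 | 0 | 0 | 0
1 | 0 | 1 | 1
1 | 1 | 0 | 1
1 | 1 | 1 | 0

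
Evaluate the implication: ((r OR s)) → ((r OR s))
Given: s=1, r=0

Antecedent ((r OR s)) = 1; consequent ((r OR s)) = 1.
1 → 1 = 1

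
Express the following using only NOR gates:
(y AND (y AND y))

((y NOR y) NOR (((y NOR y) NOR (y NOR y)) NOR ((y NOR y) NOR (y NOR y))))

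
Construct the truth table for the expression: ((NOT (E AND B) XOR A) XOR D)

A | D | E | B | Output
----------------------
0 | 0 | 0 | 0 | 1
0 | 0 | 0 | 1 | 1
0 | 0 | 1 | 0 | 1
0 | 0 | 1 | 1 | 0
0 | 1 | 0 | 0 | 0
0 | 1 | 0 | 1 | 0
0 | 1 | 1 | 0 | 0
0 | 1 | 1 | 1 | 1
1 | 0 | 0 | 0 | 0
1 | 0 | 0 | 1 | 0
1 | 0 | 1 | 0 | 0
1 | 0 | 1 | 1 | 1
1 | 1 | 0 | 0 | 1
1 | 1 | 0 | 1 | 1
1 | 1 | 1 | 0 | 1
1 | 1 | 1 | 1 | 0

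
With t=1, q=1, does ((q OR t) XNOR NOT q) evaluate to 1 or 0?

Substituting: ((1 OR 1) XNOR NOT 1)
= 0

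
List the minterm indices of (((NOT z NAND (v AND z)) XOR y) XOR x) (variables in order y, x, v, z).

Σm(0, 1, 2, 3, 12, 13, 14, 15) = (NOT y AND NOT x AND NOT v AND NOT z) OR (NOT y AND NOT x AND NOT v AND z) OR (NOT y AND NOT x AND v AND NOT z) OR (NOT y AND NOT x AND v AND z) OR (y AND x AND NOT v AND NOT z) OR (y AND x AND NOT v AND z) OR (y AND x AND v AND NOT z) OR (y AND x AND v AND z)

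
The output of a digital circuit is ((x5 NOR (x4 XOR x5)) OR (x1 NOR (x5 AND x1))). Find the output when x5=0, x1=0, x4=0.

Substituting: ((0 NOR (0 XOR 0)) OR (0 NOR (0 AND 0)))
= 1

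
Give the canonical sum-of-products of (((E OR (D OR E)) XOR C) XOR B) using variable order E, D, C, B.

Σm(1, 2, 4, 7, 8, 11, 12, 15) = (NOT E AND NOT D AND NOT C AND B) OR (NOT E AND NOT D AND C AND NOT B) OR (NOT E AND D AND NOT C AND NOT B) OR (NOT E AND D AND C AND B) OR (E AND NOT D AND NOT C AND NOT B) OR (E AND NOT D AND C AND B) OR (E AND D AND NOT C AND NOT B) OR (E AND D AND C AND B)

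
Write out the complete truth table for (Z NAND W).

Z | W | Output
--------------
0 | 0 | 1
0 | 1 | 1
1 | 0 | 1
1 | 1 | 0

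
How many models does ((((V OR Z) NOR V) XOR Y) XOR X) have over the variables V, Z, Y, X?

Satisfying assignments: (0,0,0,0), (0,0,1,1), (0,1,0,1), (0,1,1,0), (1,0,0,1), (1,0,1,0), (1,1,0,1), (1,1,1,0)
Count: 8 out of 16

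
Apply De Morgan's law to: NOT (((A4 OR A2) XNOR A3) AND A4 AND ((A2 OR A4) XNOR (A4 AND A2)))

NOT ((A4 OR A2) XNOR A3) OR NOT A4 OR NOT ((A2 OR A4) XNOR (A4 AND A2))
De Morgan's: NOT(AND of terms) = OR of negations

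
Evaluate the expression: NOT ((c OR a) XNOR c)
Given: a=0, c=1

Substituting: NOT ((1 OR 0) XNOR 1)
= 0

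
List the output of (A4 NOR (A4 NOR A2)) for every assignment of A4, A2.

A4 | A2 | Output
----------------
0 | 0 | 0
0 | 1 | 1
1 | 0 | 0
1 | 1 | 0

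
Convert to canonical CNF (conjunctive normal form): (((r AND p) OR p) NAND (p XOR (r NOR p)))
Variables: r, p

(r OR NOT p) AND (NOT r OR NOT p)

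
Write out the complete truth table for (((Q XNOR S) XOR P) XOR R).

S | P | Q | R | Output
----------------------
0 | 0 | 0 | 0 | 1
0 | 0 | 0 | 1 | 0
0 | 0 | 1 | 0 | 0
0 | 0 | 1 | 1 | 1
0 | 1 | 0 | 0 | 0
0 | 1 | 0 | 1 | 1
0 | 1 | 1 | 0 | 1
0 | 1 | 1 | 1 | 0
1 | 0 | 0 | 0 | 0
1 | 0 | 0 | 1 | 1
1 | 0 | 1 | 0 | 1
1 | 0 | 1 | 1 | 0
1 | 1 | 0 | 0 | 1
1 | 1 | 0 | 1 | 0
1 | 1 | 1 | 0 | 0
1 | 1 | 1 | 1 | 1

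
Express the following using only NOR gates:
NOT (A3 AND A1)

(((A3 NOR A3) NOR (A1 NOR A1)) NOR ((A3 NOR A3) NOR (A1 NOR A1)))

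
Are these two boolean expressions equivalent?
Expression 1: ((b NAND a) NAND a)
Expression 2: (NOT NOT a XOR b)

No. Counterexample: with a=0, b=0, Expression 1 = 1 but Expression 2 = 0.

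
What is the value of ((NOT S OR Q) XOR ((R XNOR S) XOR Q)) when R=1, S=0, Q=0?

Substituting: ((NOT 0 OR 0) XOR ((1 XNOR 0) XOR 0))
= 1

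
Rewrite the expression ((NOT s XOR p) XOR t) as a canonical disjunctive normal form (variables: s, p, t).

(NOT s AND NOT p AND NOT t) OR (NOT s AND p AND t) OR (s AND NOT p AND t) OR (s AND p AND NOT t)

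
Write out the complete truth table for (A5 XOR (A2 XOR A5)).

A2 | A5 | Output
----------------
0 | 0 | 0
0 | 1 | 0
1 | 0 | 1
1 | 1 | 1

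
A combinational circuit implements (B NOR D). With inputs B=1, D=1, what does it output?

Substituting: (1 NOR 1)
= 0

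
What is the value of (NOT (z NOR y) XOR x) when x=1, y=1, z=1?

Substituting: (NOT (1 NOR 1) XOR 1)
= 0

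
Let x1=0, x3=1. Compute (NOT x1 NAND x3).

Substituting: (NOT 0 NAND 1)
= 0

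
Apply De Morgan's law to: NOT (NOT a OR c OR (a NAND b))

a AND NOT c AND NOT (a NAND b)
De Morgan's: NOT(OR of terms) = AND of negations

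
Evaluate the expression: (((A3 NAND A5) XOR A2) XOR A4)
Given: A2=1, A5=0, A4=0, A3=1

Substituting: (((1 NAND 0) XOR 1) XOR 0)
= 0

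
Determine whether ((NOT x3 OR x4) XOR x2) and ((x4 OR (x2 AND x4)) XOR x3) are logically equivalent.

No. Counterexample: with x3=0, x2=0, x4=0, Expression 1 = 1 but Expression 2 = 0.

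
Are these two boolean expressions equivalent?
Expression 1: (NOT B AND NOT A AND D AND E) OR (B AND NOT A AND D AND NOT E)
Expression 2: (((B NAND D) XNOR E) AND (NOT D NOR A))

Yes, they are equivalent — the two output columns agree on all 16 assignments:
B | A | D | E | Expression 1 | Expression 2
-------------------------------------------
0 | 0 | 0 | 0 | 0 | 0
0 | 0 | 0 | 1 | 0 | 0
0 | 0 | 1 | 0 | 0 | 0
0 | 0 | 1 | 1 | 1 | 1
0 | 1 | 0 | 0 | 0 | 0
0 | 1 | 0 | 1 | 0 | 0
0 | 1 | 1 | 0 | 0 | 0
0 | 1 | 1 | 1 | 0 | 0
1 | 0 | 0 | 0 | 0 | 0
1 | 0 | 0 | 1 | 0 | 0
1 | 0 | 1 | 0 | 1 | 1
1 | 0 | 1 | 1 | 0 | 0
1 | 1 | 0 | 0 | 0 | 0
1 | 1 | 0 | 1 | 0 | 0
1 | 1 | 1 | 0 | 0 | 0
1 | 1 | 1 | 1 | 0 | 0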